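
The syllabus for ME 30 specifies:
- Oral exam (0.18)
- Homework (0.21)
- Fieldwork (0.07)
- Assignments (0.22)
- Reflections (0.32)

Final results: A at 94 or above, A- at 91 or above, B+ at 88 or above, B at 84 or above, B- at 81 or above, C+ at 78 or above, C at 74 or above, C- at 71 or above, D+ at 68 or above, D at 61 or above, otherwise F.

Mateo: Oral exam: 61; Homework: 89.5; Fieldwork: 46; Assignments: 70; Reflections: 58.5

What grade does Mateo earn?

Weighted total:
  Oral exam 61 × 0.18 = 10.98
  Homework 89.5 × 0.21 = 18.795
  Fieldwork 46 × 0.07 = 3.22
  Assignments 70 × 0.22 = 15.4
  Reflections 58.5 × 0.32 = 18.72
Sum = 67.115
67.115 is ≥ 61 and < 68 → D

D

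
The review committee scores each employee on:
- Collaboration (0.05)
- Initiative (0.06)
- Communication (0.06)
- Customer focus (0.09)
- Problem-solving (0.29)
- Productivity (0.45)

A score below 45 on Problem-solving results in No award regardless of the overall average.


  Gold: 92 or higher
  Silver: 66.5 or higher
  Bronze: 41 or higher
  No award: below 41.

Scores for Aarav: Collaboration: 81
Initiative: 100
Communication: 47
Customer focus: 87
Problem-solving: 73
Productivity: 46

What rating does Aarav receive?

Problem-solving score 73 ≥ 45: minimum met.
Weighted total:
  Collaboration 81 × 0.05 = 4.05
  Initiative 100 × 0.06 = 6
  Communication 47 × 0.06 = 2.82
  Customer focus 87 × 0.09 = 7.83
  Problem-solving 73 × 0.29 = 21.17
  Productivity 46 × 0.45 = 20.7
Sum = 62.57
62.57 is ≥ 41 and < 66.5 → Bronze

Bronze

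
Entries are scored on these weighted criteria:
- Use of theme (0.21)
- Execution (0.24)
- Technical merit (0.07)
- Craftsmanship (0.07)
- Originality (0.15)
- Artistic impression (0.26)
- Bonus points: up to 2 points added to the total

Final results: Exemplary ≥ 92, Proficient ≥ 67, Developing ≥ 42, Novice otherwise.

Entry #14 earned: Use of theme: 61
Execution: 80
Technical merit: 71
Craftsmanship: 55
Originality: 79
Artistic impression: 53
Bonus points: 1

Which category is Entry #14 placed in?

Proficient

Weighted total:
  Use of theme 61 × 0.21 = 12.81
  Execution 80 × 0.24 = 19.2
  Technical merit 71 × 0.07 = 4.97
  Craftsmanship 55 × 0.07 = 3.85
  Originality 79 × 0.15 = 11.85
  Artistic impression 53 × 0.26 = 13.78
Sum = 66.46
Bonus points: 66.46 + 1 = 67.46
67.46 is ≥ 67 and < 92 → Proficient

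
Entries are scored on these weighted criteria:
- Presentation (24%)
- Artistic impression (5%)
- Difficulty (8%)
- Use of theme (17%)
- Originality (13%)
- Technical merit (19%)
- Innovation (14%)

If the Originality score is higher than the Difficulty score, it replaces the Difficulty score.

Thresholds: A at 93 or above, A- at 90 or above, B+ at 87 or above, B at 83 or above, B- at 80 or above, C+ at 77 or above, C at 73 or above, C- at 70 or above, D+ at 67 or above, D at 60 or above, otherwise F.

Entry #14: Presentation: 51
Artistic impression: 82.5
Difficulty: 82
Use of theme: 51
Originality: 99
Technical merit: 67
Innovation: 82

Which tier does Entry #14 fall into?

Originality (99) > Difficulty (82), so Difficulty counts as 99.
Weighted total:
  Presentation 51 × 0.24 = 12.24
  Artistic impression 82.5 × 0.05 = 4.125
  Difficulty 99 × 0.08 = 7.92
  Use of theme 51 × 0.17 = 8.67
  Originality 99 × 0.13 = 12.87
  Technical merit 67 × 0.19 = 12.73
  Innovation 82 × 0.14 = 11.48
Sum = 70.035
70.035 is ≥ 70 and < 73 → C-

C-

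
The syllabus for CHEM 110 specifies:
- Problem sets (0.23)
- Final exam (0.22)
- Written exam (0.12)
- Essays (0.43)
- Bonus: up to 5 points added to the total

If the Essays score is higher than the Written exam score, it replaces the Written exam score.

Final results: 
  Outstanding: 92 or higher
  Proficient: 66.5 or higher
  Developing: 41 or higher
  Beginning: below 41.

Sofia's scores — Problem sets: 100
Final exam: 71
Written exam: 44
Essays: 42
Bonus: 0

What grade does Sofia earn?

Essays (42) ≤ Written exam (44), so Written exam stays at 44.
Weighted total:
  Problem sets 100 × 0.23 = 23
  Final exam 71 × 0.22 = 15.62
  Written exam 44 × 0.12 = 5.28
  Essays 42 × 0.43 = 18.06
Sum = 61.96
Bonus: 61.96 + 0 = 61.96
61.96 is ≥ 41 and < 66.5 → Developing

Developing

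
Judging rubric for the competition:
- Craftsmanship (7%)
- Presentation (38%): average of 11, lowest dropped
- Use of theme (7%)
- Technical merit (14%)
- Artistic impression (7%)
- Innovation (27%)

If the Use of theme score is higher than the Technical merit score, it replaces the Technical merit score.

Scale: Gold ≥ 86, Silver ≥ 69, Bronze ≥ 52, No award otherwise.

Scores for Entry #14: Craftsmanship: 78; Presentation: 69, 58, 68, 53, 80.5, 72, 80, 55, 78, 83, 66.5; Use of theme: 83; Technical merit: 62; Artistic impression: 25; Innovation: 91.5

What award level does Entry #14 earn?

Presentation: drop 53 → average of remaining 10 = 710/10 = 71
Use of theme (83) > Technical merit (62), so Technical merit counts as 83.
Weighted total:
  Craftsmanship 78 × 0.07 = 5.46
  Presentation 71 × 0.38 = 26.98
  Use of theme 83 × 0.07 = 5.81
  Technical merit 83 × 0.14 = 11.62
  Artistic impression 25 × 0.07 = 1.75
  Innovation 91.5 × 0.27 = 24.705
Sum = 76.325
76.325 is ≥ 69 and < 86 → Silver

Silver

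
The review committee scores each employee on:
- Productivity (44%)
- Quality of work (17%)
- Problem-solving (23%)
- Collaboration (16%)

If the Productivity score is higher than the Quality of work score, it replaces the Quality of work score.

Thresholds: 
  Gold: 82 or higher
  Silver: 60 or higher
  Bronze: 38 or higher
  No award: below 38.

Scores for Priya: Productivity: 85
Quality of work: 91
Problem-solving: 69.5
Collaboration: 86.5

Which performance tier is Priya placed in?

Productivity (85) ≤ Quality of work (91), so Quality of work stays at 91.
Weighted total:
  Productivity 85 × 0.44 = 37.4
  Quality of work 91 × 0.17 = 15.47
  Problem-solving 69.5 × 0.23 = 15.985
  Collaboration 86.5 × 0.16 = 13.84
Sum = 82.695
82.695 ≥ 82 → Gold

Gold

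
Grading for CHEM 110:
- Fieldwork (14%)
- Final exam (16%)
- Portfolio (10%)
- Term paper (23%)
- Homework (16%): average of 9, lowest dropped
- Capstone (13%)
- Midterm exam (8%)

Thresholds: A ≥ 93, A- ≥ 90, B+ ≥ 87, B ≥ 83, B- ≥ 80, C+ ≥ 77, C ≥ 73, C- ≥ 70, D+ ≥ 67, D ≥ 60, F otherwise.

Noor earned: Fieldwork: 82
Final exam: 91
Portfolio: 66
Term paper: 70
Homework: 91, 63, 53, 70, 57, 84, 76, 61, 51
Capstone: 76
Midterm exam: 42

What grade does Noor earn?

C

Homework: drop 51 → average of remaining 8 = 555/8 = 69.375
Weighted total:
  Fieldwork 82 × 0.14 = 11.48
  Final exam 91 × 0.16 = 14.56
  Portfolio 66 × 0.1 = 6.6
  Term paper 70 × 0.23 = 16.1
  Homework 69.375 × 0.16 = 11.1
  Capstone 76 × 0.13 = 9.88
  Midterm exam 42 × 0.08 = 3.36
Sum = 73.08
73.08 is ≥ 73 and < 77 → C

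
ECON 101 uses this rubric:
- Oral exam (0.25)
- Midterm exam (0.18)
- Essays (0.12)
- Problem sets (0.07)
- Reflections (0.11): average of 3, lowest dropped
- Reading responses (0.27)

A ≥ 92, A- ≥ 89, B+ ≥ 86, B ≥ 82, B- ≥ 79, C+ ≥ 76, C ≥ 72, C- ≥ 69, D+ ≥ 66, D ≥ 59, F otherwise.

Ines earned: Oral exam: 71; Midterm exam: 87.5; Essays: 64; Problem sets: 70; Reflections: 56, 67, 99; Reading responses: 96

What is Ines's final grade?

B-

Reflections: drop 56 → average of remaining 2 = 166/2 = 83
Weighted total:
  Oral exam 71 × 0.25 = 17.75
  Midterm exam 87.5 × 0.18 = 15.75
  Essays 64 × 0.12 = 7.68
  Problem sets 70 × 0.07 = 4.9
  Reflections 83 × 0.11 = 9.13
  Reading responses 96 × 0.27 = 25.92
Sum = 81.13
81.13 is ≥ 79 and < 82 → B-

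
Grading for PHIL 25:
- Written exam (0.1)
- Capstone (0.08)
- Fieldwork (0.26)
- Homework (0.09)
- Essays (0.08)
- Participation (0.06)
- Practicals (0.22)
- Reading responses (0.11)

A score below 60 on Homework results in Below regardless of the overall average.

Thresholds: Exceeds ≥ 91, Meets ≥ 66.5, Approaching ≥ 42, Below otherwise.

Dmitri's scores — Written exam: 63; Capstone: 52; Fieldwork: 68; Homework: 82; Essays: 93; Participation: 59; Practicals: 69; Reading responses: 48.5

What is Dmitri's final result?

Homework score 82 ≥ 60: minimum met.
Weighted total:
  Written exam 63 × 0.1 = 6.3
  Capstone 52 × 0.08 = 4.16
  Fieldwork 68 × 0.26 = 17.68
  Homework 82 × 0.09 = 7.38
  Essays 93 × 0.08 = 7.44
  Participation 59 × 0.06 = 3.54
  Practicals 69 × 0.22 = 15.18
  Reading responses 48.5 × 0.11 = 5.335
Sum = 67.015
67.015 is ≥ 66.5 and < 91 → Meets

Meets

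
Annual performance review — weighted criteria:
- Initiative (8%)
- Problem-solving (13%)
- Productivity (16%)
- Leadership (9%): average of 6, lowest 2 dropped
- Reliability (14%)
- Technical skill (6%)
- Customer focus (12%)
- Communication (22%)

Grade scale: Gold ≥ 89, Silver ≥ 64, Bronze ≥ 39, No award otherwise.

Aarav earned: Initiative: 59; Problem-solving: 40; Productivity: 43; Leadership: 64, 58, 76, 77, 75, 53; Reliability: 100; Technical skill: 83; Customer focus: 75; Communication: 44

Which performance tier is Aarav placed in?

Bronze

Leadership: drop 53, 58 → average of remaining 4 = 292/4 = 73
Weighted total:
  Initiative 59 × 0.08 = 4.72
  Problem-solving 40 × 0.13 = 5.2
  Productivity 43 × 0.16 = 6.88
  Leadership 73 × 0.09 = 6.57
  Reliability 100 × 0.14 = 14
  Technical skill 83 × 0.06 = 4.98
  Customer focus 75 × 0.12 = 9
  Communication 44 × 0.22 = 9.68
Sum = 61.03
61.03 is ≥ 39 and < 64 → Bronze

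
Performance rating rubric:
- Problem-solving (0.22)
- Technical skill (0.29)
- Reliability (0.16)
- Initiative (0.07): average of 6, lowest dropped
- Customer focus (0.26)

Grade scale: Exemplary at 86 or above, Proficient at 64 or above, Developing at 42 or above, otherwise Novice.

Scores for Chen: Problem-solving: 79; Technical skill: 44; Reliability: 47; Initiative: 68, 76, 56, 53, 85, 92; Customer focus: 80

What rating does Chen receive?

Developing

Initiative: drop 53 → average of remaining 5 = 377/5 = 75.4
Weighted total:
  Problem-solving 79 × 0.22 = 17.38
  Technical skill 44 × 0.29 = 12.76
  Reliability 47 × 0.16 = 7.52
  Initiative 75.4 × 0.07 = 5.278
  Customer focus 80 × 0.26 = 20.8
Sum = 63.738
63.738 is ≥ 42 and < 64 → Developing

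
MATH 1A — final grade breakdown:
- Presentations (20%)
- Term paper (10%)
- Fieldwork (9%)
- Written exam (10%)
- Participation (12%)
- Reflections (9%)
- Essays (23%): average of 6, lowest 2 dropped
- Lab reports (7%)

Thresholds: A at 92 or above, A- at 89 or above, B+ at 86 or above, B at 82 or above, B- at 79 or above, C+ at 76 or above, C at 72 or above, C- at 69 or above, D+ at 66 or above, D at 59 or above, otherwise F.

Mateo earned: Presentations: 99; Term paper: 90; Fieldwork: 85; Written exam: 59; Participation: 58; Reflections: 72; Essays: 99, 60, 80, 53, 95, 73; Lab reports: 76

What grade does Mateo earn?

B-

Essays: drop 53, 60 → average of remaining 4 = 347/4 = 86.75
Weighted total:
  Presentations 99 × 0.2 = 19.8
  Term paper 90 × 0.1 = 9
  Fieldwork 85 × 0.09 = 7.65
  Written exam 59 × 0.1 = 5.9
  Participation 58 × 0.12 = 6.96
  Reflections 72 × 0.09 = 6.48
  Essays 86.75 × 0.23 = 19.9525
  Lab reports 76 × 0.07 = 5.32
Sum = 81.0625
81.0625 is ≥ 79 and < 82 → B-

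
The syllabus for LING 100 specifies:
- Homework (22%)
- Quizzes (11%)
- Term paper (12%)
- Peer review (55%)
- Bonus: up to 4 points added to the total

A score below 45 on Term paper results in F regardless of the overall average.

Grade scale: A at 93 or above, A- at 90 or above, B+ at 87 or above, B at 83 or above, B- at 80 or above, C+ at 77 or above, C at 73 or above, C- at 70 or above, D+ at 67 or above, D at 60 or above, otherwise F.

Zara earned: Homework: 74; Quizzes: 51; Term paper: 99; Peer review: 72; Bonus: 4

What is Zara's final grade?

Term paper score 99 ≥ 45: minimum met.
Weighted total:
  Homework 74 × 0.22 = 16.28
  Quizzes 51 × 0.11 = 5.61
  Term paper 99 × 0.12 = 11.88
  Peer review 72 × 0.55 = 39.6
Sum = 73.37
Bonus: 73.37 + 4 = 77.37
77.37 is ≥ 77 and < 80 → C+

C+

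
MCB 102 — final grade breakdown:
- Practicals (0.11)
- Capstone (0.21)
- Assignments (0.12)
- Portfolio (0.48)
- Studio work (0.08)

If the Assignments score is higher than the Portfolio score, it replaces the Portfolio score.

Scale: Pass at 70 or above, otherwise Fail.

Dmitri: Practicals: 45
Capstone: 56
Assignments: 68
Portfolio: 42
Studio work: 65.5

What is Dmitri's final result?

Assignments (68) > Portfolio (42), so Portfolio counts as 68.
Weighted total:
  Practicals 45 × 0.11 = 4.95
  Capstone 56 × 0.21 = 11.76
  Assignments 68 × 0.12 = 8.16
  Portfolio 68 × 0.48 = 32.64
  Studio work 65.5 × 0.08 = 5.24
Sum = 62.75
62.75 < 70 → Fail

Fail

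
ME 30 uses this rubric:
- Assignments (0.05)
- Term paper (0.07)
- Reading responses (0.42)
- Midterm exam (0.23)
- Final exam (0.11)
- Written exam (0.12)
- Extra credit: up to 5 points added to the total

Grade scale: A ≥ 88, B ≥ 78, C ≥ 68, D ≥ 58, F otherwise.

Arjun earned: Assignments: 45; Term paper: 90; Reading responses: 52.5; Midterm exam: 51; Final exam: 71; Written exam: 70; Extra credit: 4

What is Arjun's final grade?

Weighted total:
  Assignments 45 × 0.05 = 2.25
  Term paper 90 × 0.07 = 6.3
  Reading responses 52.5 × 0.42 = 22.05
  Midterm exam 51 × 0.23 = 11.73
  Final exam 71 × 0.11 = 7.81
  Written exam 70 × 0.12 = 8.4
Sum = 58.54
Extra credit: 58.54 + 4 = 62.54
62.54 is ≥ 58 and < 68 → D

D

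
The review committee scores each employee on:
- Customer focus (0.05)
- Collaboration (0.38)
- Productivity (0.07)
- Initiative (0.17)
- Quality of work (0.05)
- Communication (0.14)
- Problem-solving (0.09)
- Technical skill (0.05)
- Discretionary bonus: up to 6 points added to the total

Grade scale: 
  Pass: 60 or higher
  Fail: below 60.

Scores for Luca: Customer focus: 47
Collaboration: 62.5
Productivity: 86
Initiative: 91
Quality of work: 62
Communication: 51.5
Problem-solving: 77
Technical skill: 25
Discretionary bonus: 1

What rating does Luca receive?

Pass

Weighted total:
  Customer focus 47 × 0.05 = 2.35
  Collaboration 62.5 × 0.38 = 23.75
  Productivity 86 × 0.07 = 6.02
  Initiative 91 × 0.17 = 15.47
  Quality of work 62 × 0.05 = 3.1
  Communication 51.5 × 0.14 = 7.21
  Problem-solving 77 × 0.09 = 6.93
  Technical skill 25 × 0.05 = 1.25
Sum = 66.08
Discretionary bonus: 66.08 + 1 = 67.08
67.08 ≥ 60 → Pass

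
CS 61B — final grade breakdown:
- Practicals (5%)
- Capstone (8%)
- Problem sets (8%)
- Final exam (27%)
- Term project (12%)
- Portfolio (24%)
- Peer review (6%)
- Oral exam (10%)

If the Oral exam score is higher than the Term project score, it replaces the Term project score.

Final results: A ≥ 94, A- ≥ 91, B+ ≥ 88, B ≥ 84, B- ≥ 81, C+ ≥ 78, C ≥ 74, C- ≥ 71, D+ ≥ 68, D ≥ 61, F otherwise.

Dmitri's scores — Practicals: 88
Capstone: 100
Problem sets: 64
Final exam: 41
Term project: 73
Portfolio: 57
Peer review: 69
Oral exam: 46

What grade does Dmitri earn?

Oral exam (46) ≤ Term project (73), so Term project stays at 73.
Weighted total:
  Practicals 88 × 0.05 = 4.4
  Capstone 100 × 0.08 = 8
  Problem sets 64 × 0.08 = 5.12
  Final exam 41 × 0.27 = 11.07
  Term project 73 × 0.12 = 8.76
  Portfolio 57 × 0.24 = 13.68
  Peer review 69 × 0.06 = 4.14
  Oral exam 46 × 0.1 = 4.6
Sum = 59.77
59.77 < 61 → F

F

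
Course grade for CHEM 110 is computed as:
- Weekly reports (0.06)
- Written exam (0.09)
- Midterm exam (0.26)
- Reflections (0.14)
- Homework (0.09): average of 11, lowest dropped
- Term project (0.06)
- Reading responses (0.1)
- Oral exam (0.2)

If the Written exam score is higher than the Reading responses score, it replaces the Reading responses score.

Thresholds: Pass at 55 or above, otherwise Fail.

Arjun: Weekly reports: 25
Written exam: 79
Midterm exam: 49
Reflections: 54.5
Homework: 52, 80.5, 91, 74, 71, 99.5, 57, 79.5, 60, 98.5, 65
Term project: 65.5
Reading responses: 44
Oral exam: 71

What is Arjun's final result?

Homework: drop 52 → average of remaining 10 = 776/10 = 77.6
Written exam (79) > Reading responses (44), so Reading responses counts as 79.
Weighted total:
  Weekly reports 25 × 0.06 = 1.5
  Written exam 79 × 0.09 = 7.11
  Midterm exam 49 × 0.26 = 12.74
  Reflections 54.5 × 0.14 = 7.63
  Homework 77.6 × 0.09 = 6.984
  Term project 65.5 × 0.06 = 3.93
  Reading responses 79 × 0.1 = 7.9
  Oral exam 71 × 0.2 = 14.2
Sum = 61.994
61.994 ≥ 55 → Pass

Pass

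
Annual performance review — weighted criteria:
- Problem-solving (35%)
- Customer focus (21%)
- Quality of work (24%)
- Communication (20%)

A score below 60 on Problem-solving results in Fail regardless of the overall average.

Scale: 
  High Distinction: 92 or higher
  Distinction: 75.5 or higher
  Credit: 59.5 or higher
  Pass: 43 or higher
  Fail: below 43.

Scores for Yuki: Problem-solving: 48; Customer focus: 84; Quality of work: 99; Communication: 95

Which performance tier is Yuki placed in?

Problem-solving score 48 < 60: minimum not met.
Weighted total:
  Problem-solving 48 × 0.35 = 16.8
  Customer focus 84 × 0.21 = 17.64
  Quality of work 99 × 0.24 = 23.76
  Communication 95 × 0.2 = 19
Sum = 77.2
Because the Problem-solving minimum was not met, the result is Fail.

Fail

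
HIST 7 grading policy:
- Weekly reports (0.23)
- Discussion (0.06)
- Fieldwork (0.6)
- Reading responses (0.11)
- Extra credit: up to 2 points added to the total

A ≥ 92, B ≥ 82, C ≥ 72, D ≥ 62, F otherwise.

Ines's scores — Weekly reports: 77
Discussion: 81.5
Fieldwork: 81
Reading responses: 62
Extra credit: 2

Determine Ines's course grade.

Weighted total:
  Weekly reports 77 × 0.23 = 17.71
  Discussion 81.5 × 0.06 = 4.89
  Fieldwork 81 × 0.6 = 48.6
  Reading responses 62 × 0.11 = 6.82
Sum = 78.02
Extra credit: 78.02 + 2 = 80.02
80.02 is ≥ 72 and < 82 → C

C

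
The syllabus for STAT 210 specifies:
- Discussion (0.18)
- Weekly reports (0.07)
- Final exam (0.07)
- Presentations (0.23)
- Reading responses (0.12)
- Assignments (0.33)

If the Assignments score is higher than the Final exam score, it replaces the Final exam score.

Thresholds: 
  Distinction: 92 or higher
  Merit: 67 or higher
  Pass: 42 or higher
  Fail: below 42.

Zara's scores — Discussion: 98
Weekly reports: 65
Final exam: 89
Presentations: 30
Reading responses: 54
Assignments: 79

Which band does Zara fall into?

Merit

Assignments (79) ≤ Final exam (89), so Final exam stays at 89.
Weighted total:
  Discussion 98 × 0.18 = 17.64
  Weekly reports 65 × 0.07 = 4.55
  Final exam 89 × 0.07 = 6.23
  Presentations 30 × 0.23 = 6.9
  Reading responses 54 × 0.12 = 6.48
  Assignments 79 × 0.33 = 26.07
Sum = 67.87
67.87 is ≥ 67 and < 92 → Merit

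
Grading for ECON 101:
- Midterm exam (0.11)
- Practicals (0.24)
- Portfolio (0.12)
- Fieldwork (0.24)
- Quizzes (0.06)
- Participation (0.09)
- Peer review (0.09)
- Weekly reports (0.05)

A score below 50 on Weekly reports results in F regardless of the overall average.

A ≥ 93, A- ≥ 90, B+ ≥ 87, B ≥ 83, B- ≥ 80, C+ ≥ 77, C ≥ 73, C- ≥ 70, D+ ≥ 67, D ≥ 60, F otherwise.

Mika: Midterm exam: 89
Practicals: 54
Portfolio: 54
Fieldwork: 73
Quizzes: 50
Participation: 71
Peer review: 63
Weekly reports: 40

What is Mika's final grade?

F

Weekly reports score 40 < 50: minimum not met.
Weighted total:
  Midterm exam 89 × 0.11 = 9.79
  Practicals 54 × 0.24 = 12.96
  Portfolio 54 × 0.12 = 6.48
  Fieldwork 73 × 0.24 = 17.52
  Quizzes 50 × 0.06 = 3
  Participation 71 × 0.09 = 6.39
  Peer review 63 × 0.09 = 5.67
  Weekly reports 40 × 0.05 = 2
Sum = 63.81
Because the Weekly reports minimum was not met, the result is F.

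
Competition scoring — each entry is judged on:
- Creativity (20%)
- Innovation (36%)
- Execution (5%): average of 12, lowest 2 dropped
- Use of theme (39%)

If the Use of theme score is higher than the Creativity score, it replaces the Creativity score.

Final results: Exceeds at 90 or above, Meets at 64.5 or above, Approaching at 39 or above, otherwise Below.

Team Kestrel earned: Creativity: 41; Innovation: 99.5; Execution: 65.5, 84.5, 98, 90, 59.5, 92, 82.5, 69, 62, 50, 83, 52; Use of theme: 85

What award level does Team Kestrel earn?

Meets

Execution: drop 50, 52 → average of remaining 10 = 786/10 = 78.6
Use of theme (85) > Creativity (41), so Creativity counts as 85.
Weighted total:
  Creativity 85 × 0.2 = 17
  Innovation 99.5 × 0.36 = 35.82
  Execution 78.6 × 0.05 = 3.93
  Use of theme 85 × 0.39 = 33.15
Sum = 89.9
89.9 is ≥ 64.5 and < 90 → Meets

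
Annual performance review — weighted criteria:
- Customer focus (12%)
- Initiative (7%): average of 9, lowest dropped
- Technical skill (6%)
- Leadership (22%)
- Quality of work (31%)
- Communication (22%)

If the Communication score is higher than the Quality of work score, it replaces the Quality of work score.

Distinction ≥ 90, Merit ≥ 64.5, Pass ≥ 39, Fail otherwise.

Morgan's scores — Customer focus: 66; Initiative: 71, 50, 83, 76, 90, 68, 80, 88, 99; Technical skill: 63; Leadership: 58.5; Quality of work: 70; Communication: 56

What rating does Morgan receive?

Initiative: drop 50 → average of remaining 8 = 655/8 = 81.875
Communication (56) ≤ Quality of work (70), so Quality of work stays at 70.
Weighted total:
  Customer focus 66 × 0.12 = 7.92
  Initiative 81.875 × 0.07 = 5.73125
  Technical skill 63 × 0.06 = 3.78
  Leadership 58.5 × 0.22 = 12.87
  Quality of work 70 × 0.31 = 21.7
  Communication 56 × 0.22 = 12.32
Sum = 64.32125
64.32125 is ≥ 39 and < 64.5 → Pass

Pass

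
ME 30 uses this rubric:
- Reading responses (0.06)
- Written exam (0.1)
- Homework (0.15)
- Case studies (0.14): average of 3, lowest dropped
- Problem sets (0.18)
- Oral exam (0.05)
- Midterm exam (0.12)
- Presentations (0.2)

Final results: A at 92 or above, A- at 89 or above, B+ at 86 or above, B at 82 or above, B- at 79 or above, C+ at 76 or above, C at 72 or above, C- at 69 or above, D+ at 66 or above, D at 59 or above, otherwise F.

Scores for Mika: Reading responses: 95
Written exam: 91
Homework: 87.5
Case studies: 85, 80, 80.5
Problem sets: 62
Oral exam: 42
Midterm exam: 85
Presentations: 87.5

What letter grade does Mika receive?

Case studies: drop 80 → average of remaining 2 = 165.5/2 = 82.75
Weighted total:
  Reading responses 95 × 0.06 = 5.7
  Written exam 91 × 0.1 = 9.1
  Homework 87.5 × 0.15 = 13.125
  Case studies 82.75 × 0.14 = 11.585
  Problem sets 62 × 0.18 = 11.16
  Oral exam 42 × 0.05 = 2.1
  Midterm exam 85 × 0.12 = 10.2
  Presentations 87.5 × 0.2 = 17.5
Sum = 80.47
80.47 is ≥ 79 and < 82 → B-

B-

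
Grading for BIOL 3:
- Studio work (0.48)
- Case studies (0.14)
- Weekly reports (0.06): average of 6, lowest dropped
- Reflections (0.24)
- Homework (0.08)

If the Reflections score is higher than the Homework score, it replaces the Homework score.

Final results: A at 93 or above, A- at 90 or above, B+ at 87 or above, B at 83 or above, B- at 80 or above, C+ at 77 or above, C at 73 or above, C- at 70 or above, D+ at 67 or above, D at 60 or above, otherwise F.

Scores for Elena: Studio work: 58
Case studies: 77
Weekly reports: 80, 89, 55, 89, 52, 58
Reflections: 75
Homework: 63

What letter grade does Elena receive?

Weekly reports: drop 52 → average of remaining 5 = 371/5 = 74.2
Reflections (75) > Homework (63), so Homework counts as 75.
Weighted total:
  Studio work 58 × 0.48 = 27.84
  Case studies 77 × 0.14 = 10.78
  Weekly reports 74.2 × 0.06 = 4.452
  Reflections 75 × 0.24 = 18
  Homework 75 × 0.08 = 6
Sum = 67.072
67.072 is ≥ 67 and < 70 → D+

D+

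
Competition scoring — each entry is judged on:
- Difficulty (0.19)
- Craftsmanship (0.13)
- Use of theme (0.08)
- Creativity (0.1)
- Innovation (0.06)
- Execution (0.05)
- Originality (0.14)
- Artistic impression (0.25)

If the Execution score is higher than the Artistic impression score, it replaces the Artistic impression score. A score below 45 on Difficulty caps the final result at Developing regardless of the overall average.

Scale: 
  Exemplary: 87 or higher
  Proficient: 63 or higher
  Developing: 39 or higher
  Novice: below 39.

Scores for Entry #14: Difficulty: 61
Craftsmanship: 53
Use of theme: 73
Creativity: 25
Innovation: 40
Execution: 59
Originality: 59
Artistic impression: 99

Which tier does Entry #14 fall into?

Execution (59) ≤ Artistic impression (99), so Artistic impression stays at 99.
Difficulty score 61 ≥ 45: minimum met.
Weighted total:
  Difficulty 61 × 0.19 = 11.59
  Craftsmanship 53 × 0.13 = 6.89
  Use of theme 73 × 0.08 = 5.84
  Creativity 25 × 0.1 = 2.5
  Innovation 40 × 0.06 = 2.4
  Execution 59 × 0.05 = 2.95
  Originality 59 × 0.14 = 8.26
  Artistic impression 99 × 0.25 = 24.75
Sum = 65.18
65.18 is ≥ 63 and < 87 → Proficient

Proficient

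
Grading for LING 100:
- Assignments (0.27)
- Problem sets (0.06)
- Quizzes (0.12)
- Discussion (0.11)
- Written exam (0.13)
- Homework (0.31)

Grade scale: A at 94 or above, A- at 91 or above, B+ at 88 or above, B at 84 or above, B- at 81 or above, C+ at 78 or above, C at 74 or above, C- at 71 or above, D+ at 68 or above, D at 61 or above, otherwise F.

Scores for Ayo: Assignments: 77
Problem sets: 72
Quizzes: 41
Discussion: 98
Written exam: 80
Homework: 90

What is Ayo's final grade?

C+

Weighted total:
  Assignments 77 × 0.27 = 20.79
  Problem sets 72 × 0.06 = 4.32
  Quizzes 41 × 0.12 = 4.92
  Discussion 98 × 0.11 = 10.78
  Written exam 80 × 0.13 = 10.4
  Homework 90 × 0.31 = 27.9
Sum = 79.11
79.11 is ≥ 78 and < 81 → C+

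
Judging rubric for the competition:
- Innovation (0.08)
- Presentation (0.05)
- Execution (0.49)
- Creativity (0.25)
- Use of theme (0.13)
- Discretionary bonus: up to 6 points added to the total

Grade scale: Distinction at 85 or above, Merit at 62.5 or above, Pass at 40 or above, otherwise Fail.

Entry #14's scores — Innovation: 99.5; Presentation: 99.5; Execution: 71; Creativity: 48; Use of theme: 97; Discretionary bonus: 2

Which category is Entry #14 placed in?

Merit

Weighted total:
  Innovation 99.5 × 0.08 = 7.96
  Presentation 99.5 × 0.05 = 4.975
  Execution 71 × 0.49 = 34.79
  Creativity 48 × 0.25 = 12
  Use of theme 97 × 0.13 = 12.61
Sum = 72.335
Discretionary bonus: 72.335 + 2 = 74.335
74.335 is ≥ 62.5 and < 85 → Merit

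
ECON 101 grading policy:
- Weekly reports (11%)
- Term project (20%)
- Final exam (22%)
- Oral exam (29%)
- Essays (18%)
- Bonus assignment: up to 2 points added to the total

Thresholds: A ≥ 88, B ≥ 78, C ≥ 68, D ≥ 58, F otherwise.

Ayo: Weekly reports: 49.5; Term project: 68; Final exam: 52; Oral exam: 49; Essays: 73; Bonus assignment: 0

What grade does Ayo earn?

Weighted total:
  Weekly reports 49.5 × 0.11 = 5.445
  Term project 68 × 0.2 = 13.6
  Final exam 52 × 0.22 = 11.44
  Oral exam 49 × 0.29 = 14.21
  Essays 73 × 0.18 = 13.14
Sum = 57.835
Bonus assignment: 57.835 + 0 = 57.835
57.835 < 58 → F

F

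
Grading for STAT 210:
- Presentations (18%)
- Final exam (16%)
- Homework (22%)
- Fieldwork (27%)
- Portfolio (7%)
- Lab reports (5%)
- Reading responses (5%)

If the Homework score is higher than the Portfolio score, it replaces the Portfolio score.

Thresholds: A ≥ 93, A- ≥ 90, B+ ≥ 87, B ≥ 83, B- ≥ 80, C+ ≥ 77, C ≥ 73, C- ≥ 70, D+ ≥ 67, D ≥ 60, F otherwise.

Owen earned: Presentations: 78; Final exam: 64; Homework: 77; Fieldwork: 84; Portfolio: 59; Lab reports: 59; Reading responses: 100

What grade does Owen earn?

C+

Homework (77) > Portfolio (59), so Portfolio counts as 77.
Weighted total:
  Presentations 78 × 0.18 = 14.04
  Final exam 64 × 0.16 = 10.24
  Homework 77 × 0.22 = 16.94
  Fieldwork 84 × 0.27 = 22.68
  Portfolio 77 × 0.07 = 5.39
  Lab reports 59 × 0.05 = 2.95
  Reading responses 100 × 0.05 = 5
Sum = 77.24
77.24 is ≥ 77 and < 80 → C+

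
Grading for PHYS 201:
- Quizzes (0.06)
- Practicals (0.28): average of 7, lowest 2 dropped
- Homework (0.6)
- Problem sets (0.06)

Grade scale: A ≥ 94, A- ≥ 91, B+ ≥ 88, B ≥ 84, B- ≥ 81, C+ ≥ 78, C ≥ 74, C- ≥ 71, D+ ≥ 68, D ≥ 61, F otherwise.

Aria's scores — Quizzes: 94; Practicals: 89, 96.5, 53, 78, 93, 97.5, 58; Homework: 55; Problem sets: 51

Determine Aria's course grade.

D

Practicals: drop 53, 58 → average of remaining 5 = 454/5 = 90.8
Weighted total:
  Quizzes 94 × 0.06 = 5.64
  Practicals 90.8 × 0.28 = 25.424
  Homework 55 × 0.6 = 33
  Problem sets 51 × 0.06 = 3.06
Sum = 67.124
67.124 is ≥ 61 and < 68 → D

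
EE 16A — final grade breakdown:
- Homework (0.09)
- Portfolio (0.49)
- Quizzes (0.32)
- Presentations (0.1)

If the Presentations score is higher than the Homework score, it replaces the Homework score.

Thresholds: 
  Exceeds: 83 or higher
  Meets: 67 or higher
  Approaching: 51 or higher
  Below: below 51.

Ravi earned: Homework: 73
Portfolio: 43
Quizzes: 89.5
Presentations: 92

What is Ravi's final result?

Presentations (92) > Homework (73), so Homework counts as 92.
Weighted total:
  Homework 92 × 0.09 = 8.28
  Portfolio 43 × 0.49 = 21.07
  Quizzes 89.5 × 0.32 = 28.64
  Presentations 92 × 0.1 = 9.2
Sum = 67.19
67.19 is ≥ 67 and < 83 → Meets

Meets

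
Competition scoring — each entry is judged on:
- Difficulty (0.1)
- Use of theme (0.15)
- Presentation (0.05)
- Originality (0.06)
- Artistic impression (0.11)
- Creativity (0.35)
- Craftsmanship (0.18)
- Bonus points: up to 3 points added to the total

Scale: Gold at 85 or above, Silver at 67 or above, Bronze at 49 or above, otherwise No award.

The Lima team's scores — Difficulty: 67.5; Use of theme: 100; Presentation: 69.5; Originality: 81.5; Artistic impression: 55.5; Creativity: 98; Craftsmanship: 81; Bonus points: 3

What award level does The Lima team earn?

Gold

Weighted total:
  Difficulty 67.5 × 0.1 = 6.75
  Use of theme 100 × 0.15 = 15
  Presentation 69.5 × 0.05 = 3.475
  Originality 81.5 × 0.06 = 4.89
  Artistic impression 55.5 × 0.11 = 6.105
  Creativity 98 × 0.35 = 34.3
  Craftsmanship 81 × 0.18 = 14.58
Sum = 85.1
Bonus points: 85.1 + 3 = 88.1
88.1 ≥ 85 → Gold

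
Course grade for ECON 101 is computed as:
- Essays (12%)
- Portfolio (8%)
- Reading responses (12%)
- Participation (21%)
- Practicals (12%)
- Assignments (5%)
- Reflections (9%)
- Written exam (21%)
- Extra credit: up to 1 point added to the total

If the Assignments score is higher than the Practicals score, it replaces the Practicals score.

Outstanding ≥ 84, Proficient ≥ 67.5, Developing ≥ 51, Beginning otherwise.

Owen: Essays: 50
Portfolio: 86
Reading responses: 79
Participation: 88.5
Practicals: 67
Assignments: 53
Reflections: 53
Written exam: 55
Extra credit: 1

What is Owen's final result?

Assignments (53) ≤ Practicals (67), so Practicals stays at 67.
Weighted total:
  Essays 50 × 0.12 = 6
  Portfolio 86 × 0.08 = 6.88
  Reading responses 79 × 0.12 = 9.48
  Participation 88.5 × 0.21 = 18.585
  Practicals 67 × 0.12 = 8.04
  Assignments 53 × 0.05 = 2.65
  Reflections 53 × 0.09 = 4.77
  Written exam 55 × 0.21 = 11.55
Sum = 67.955
Extra credit: 67.955 + 1 = 68.955
68.955 is ≥ 67.5 and < 84 → Proficient

Proficient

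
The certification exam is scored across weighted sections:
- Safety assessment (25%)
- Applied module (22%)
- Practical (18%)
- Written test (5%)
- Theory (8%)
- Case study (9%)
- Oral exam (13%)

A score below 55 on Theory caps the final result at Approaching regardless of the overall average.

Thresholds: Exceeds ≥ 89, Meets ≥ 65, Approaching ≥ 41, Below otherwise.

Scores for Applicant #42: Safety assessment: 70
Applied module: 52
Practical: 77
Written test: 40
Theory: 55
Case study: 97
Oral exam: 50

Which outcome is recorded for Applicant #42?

Approaching

Theory score 55 ≥ 55: minimum met.
Weighted total:
  Safety assessment 70 × 0.25 = 17.5
  Applied module 52 × 0.22 = 11.44
  Practical 77 × 0.18 = 13.86
  Written test 40 × 0.05 = 2
  Theory 55 × 0.08 = 4.4
  Case study 97 × 0.09 = 8.73
  Oral exam 50 × 0.13 = 6.5
Sum = 64.43
64.43 is ≥ 41 and < 65 → Approaching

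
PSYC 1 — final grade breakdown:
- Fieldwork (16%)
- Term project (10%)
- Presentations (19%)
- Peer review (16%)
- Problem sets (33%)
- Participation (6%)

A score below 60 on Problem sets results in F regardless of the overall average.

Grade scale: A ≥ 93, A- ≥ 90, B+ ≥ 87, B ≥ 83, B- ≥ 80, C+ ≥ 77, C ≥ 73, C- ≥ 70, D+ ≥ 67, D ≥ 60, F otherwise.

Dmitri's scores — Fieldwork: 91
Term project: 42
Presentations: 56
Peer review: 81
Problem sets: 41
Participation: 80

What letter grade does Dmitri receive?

Problem sets score 41 < 60: minimum not met.
Weighted total:
  Fieldwork 91 × 0.16 = 14.56
  Term project 42 × 0.1 = 4.2
  Presentations 56 × 0.19 = 10.64
  Peer review 81 × 0.16 = 12.96
  Problem sets 41 × 0.33 = 13.53
  Participation 80 × 0.06 = 4.8
Sum = 60.69
Because the Problem sets minimum was not met, the result is F.

F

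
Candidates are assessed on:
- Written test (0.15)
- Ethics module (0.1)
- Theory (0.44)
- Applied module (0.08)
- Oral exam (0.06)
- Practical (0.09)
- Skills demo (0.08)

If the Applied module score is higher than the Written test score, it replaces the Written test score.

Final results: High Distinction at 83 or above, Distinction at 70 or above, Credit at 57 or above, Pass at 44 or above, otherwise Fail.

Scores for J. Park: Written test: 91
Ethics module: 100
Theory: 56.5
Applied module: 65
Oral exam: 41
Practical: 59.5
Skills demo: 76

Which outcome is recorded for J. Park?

Credit

Applied module (65) ≤ Written test (91), so Written test stays at 91.
Weighted total:
  Written test 91 × 0.15 = 13.65
  Ethics module 100 × 0.1 = 10
  Theory 56.5 × 0.44 = 24.86
  Applied module 65 × 0.08 = 5.2
  Oral exam 41 × 0.06 = 2.46
  Practical 59.5 × 0.09 = 5.355
  Skills demo 76 × 0.08 = 6.08
Sum = 67.605
67.605 is ≥ 57 and < 70 → Credit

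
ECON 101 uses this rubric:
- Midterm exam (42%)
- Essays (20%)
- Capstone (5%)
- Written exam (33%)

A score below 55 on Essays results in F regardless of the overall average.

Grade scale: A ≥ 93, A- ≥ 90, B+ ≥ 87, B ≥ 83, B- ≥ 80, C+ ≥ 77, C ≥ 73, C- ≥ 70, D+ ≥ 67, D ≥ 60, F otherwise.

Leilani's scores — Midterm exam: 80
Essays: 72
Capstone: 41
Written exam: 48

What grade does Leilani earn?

Essays score 72 ≥ 55: minimum met.
Weighted total:
  Midterm exam 80 × 0.42 = 33.6
  Essays 72 × 0.2 = 14.4
  Capstone 41 × 0.05 = 2.05
  Written exam 48 × 0.33 = 15.84
Sum = 65.89
65.89 is ≥ 60 and < 67 → D

D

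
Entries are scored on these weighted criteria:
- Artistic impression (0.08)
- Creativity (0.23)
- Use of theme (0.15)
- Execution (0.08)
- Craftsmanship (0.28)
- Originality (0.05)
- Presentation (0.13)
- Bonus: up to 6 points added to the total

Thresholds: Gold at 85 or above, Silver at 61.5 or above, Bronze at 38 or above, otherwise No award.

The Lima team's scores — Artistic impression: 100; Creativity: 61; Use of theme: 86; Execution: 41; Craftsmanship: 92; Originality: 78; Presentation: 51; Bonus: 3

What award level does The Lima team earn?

Weighted total:
  Artistic impression 100 × 0.08 = 8
  Creativity 61 × 0.23 = 14.03
  Use of theme 86 × 0.15 = 12.9
  Execution 41 × 0.08 = 3.28
  Craftsmanship 92 × 0.28 = 25.76
  Originality 78 × 0.05 = 3.9
  Presentation 51 × 0.13 = 6.63
Sum = 74.5
Bonus: 74.5 + 3 = 77.5
77.5 is ≥ 61.5 and < 85 → Silver

Silver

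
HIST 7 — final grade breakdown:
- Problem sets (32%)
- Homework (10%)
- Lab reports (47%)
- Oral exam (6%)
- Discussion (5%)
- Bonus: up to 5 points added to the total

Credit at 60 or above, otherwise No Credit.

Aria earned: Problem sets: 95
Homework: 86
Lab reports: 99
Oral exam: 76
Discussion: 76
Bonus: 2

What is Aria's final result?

Credit

Weighted total:
  Problem sets 95 × 0.32 = 30.4
  Homework 86 × 0.1 = 8.6
  Lab reports 99 × 0.47 = 46.53
  Oral exam 76 × 0.06 = 4.56
  Discussion 76 × 0.05 = 3.8
Sum = 93.89
Bonus: 93.89 + 2 = 95.89
95.89 ≥ 60 → Credit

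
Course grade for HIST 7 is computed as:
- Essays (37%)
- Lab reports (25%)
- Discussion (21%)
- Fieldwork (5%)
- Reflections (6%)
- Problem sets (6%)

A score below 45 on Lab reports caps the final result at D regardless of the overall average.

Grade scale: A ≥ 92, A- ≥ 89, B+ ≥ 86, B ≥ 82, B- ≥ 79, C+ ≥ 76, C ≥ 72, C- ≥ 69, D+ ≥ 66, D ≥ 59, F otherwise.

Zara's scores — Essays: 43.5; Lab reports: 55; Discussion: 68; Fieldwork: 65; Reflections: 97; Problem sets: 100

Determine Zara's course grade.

D

Lab reports score 55 ≥ 45: minimum met.
Weighted total:
  Essays 43.5 × 0.37 = 16.095
  Lab reports 55 × 0.25 = 13.75
  Discussion 68 × 0.21 = 14.28
  Fieldwork 65 × 0.05 = 3.25
  Reflections 97 × 0.06 = 5.82
  Problem sets 100 × 0.06 = 6
Sum = 59.195
59.195 is ≥ 59 and < 66 → D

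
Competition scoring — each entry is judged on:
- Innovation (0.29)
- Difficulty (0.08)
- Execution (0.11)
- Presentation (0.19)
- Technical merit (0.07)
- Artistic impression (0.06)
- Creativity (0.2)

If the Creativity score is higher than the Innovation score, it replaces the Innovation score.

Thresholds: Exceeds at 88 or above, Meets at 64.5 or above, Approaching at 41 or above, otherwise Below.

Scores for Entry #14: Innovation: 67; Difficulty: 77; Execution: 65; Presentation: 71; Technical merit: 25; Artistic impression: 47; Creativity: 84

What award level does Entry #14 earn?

Meets

Creativity (84) > Innovation (67), so Innovation counts as 84.
Weighted total:
  Innovation 84 × 0.29 = 24.36
  Difficulty 77 × 0.08 = 6.16
  Execution 65 × 0.11 = 7.15
  Presentation 71 × 0.19 = 13.49
  Technical merit 25 × 0.07 = 1.75
  Artistic impression 47 × 0.06 = 2.82
  Creativity 84 × 0.2 = 16.8
Sum = 72.53
72.53 is ≥ 64.5 and < 88 → Meets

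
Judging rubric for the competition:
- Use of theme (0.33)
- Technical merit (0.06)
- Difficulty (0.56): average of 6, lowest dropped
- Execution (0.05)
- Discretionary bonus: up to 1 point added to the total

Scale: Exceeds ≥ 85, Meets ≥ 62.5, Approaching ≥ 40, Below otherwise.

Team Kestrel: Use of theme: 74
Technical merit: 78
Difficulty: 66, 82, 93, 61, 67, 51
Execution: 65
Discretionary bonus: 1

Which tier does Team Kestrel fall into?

Meets

Difficulty: drop 51 → average of remaining 5 = 369/5 = 73.8
Weighted total:
  Use of theme 74 × 0.33 = 24.42
  Technical merit 78 × 0.06 = 4.68
  Difficulty 73.8 × 0.56 = 41.328
  Execution 65 × 0.05 = 3.25
Sum = 73.678
Discretionary bonus: 73.678 + 1 = 74.678
74.678 is ≥ 62.5 and < 85 → Meets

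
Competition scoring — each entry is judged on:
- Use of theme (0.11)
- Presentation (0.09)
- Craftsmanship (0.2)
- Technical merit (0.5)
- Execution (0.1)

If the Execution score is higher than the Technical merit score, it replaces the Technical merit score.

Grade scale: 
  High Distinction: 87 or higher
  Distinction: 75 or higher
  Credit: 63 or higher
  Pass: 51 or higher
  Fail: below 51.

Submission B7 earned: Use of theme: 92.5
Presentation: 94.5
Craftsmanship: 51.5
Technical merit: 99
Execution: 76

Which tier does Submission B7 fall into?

Distinction

Execution (76) ≤ Technical merit (99), so Technical merit stays at 99.
Weighted total:
  Use of theme 92.5 × 0.11 = 10.175
  Presentation 94.5 × 0.09 = 8.505
  Craftsmanship 51.5 × 0.2 = 10.3
  Technical merit 99 × 0.5 = 49.5
  Execution 76 × 0.1 = 7.6
Sum = 86.08
86.08 is ≥ 75 and < 87 → Distinction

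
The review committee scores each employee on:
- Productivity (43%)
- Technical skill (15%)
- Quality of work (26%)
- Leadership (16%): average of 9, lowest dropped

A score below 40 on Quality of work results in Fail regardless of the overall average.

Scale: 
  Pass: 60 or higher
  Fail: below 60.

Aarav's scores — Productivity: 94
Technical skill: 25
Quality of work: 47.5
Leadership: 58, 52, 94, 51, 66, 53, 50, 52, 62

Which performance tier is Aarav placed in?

Leadership: drop 50 → average of remaining 8 = 488/8 = 61
Quality of work score 47.5 ≥ 40: minimum met.
Weighted total:
  Productivity 94 × 0.43 = 40.42
  Technical skill 25 × 0.15 = 3.75
  Quality of work 47.5 × 0.26 = 12.35
  Leadership 61 × 0.16 = 9.76
Sum = 66.28
66.28 ≥ 60 → Pass

Pass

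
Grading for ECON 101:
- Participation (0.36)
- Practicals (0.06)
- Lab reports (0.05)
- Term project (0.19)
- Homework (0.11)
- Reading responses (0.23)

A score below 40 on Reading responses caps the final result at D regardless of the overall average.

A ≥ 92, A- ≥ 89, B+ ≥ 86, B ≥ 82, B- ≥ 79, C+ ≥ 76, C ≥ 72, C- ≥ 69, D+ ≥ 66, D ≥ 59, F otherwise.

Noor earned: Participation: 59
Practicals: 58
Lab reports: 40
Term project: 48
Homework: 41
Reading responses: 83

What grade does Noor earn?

Reading responses score 83 ≥ 40: minimum met.
Weighted total:
  Participation 59 × 0.36 = 21.24
  Practicals 58 × 0.06 = 3.48
  Lab reports 40 × 0.05 = 2
  Term project 48 × 0.19 = 9.12
  Homework 41 × 0.11 = 4.51
  Reading responses 83 × 0.23 = 19.09
Sum = 59.44
59.44 is ≥ 59 and < 66 → D

D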